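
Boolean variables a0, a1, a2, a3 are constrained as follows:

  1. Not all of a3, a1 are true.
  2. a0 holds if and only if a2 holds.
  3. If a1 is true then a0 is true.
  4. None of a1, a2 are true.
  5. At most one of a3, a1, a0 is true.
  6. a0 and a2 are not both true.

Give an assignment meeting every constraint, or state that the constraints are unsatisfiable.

a0 = False; a1 = False; a2 = False; a3 = False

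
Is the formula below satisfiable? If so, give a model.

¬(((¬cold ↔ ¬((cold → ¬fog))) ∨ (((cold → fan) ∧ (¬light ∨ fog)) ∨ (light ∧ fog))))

fan = False, fog = True, light = False, cold = True

  ¬(((¬cold ↔ ¬((cold → ¬fog))) ∨ (((cold → fan) ∧ (¬light ∨ fog)) ∨ (light ∧ fog)))) = True
    (¬cold ↔ ¬((cold → ¬fog))) ∨ (((cold → fan) ∧ (¬light ∨ fog)) ∨ (light ∧ fog)) = False
      ¬cold ↔ ¬((cold → ¬fog)) = False
        ¬cold = False
        ¬((cold → ¬fog)) = True
          cold → ¬fog = False
            ¬fog = False
      ((cold → fan) ∧ (¬light ∨ fog)) ∨ (light ∧ fog) = False
        (cold → fan) ∧ (¬light ∨ fog) = False
          cold → fan = False
          ¬light ∨ fog = True
            ¬light = True
        light ∧ fog = False
The formula evaluates to True.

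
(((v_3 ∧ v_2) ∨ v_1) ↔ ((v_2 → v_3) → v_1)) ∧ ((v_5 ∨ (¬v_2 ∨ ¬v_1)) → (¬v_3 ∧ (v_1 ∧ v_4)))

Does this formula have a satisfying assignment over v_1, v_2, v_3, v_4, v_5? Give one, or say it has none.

v_1 = True; v_2 = False; v_3 = False; v_4 = True; v_5 = False

  ((v_3 ∧ v_2) ∨ v_1) ↔ ((v_2 → v_3) → v_1) = True
    (v_3 ∧ v_2) ∨ v_1 = True
      v_3 ∧ v_2 = False
    (v_2 → v_3) → v_1 = True
      v_2 → v_3 = True
  (v_5 ∨ (¬v_2 ∨ ¬v_1)) → (¬v_3 ∧ (v_1 ∧ v_4)) = True
    v_5 ∨ (¬v_2 ∨ ¬v_1) = True
      ¬v_2 ∨ ¬v_1 = True
        ¬v_2 = True
        ¬v_1 = False
    ¬v_3 ∧ (v_1 ∧ v_4) = True
      ¬v_3 = True
      v_1 ∧ v_4 = True
Both conjuncts True, so the formula holds.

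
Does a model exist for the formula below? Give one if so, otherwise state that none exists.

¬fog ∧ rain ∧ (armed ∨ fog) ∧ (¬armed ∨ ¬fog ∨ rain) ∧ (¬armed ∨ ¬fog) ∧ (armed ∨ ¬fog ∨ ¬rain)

Unit clause (¬fog) forces fog = False.
Unit clause (rain) forces rain = True.
In (armed ∨ fog) only armed is left, so armed = True.
Check each clause:
  (¬fog): ¬fog holds.
  (rain): rain holds.
  (armed ∨ fog): armed holds.
  (¬armed ∨ ¬fog ∨ rain): ¬fog holds.
  (¬armed ∨ ¬fog): ¬fog holds.
  (armed ∨ ¬fog ∨ ¬rain): armed holds.
All clauses satisfied.

rain = True, fog = False, armed = True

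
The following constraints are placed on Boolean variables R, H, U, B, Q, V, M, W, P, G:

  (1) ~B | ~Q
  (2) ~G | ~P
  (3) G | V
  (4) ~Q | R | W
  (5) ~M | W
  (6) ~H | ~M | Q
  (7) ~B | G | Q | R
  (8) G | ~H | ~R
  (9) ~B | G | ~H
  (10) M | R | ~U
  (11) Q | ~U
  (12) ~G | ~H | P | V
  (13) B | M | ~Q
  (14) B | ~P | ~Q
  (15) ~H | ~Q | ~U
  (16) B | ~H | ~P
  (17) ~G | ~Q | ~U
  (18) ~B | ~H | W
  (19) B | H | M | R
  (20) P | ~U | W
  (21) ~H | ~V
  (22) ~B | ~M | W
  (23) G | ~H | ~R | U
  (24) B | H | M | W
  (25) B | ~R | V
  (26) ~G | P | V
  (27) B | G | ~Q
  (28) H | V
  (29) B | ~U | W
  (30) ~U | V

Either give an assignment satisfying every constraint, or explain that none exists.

Set R = True.
Try H = True:
  (G | ~H | ~R) forces G = True.
  (~G | ~P) forces P = False.
  (~G | ~H | P | V) forces V = True.
  clause (~H | ~V) is falsified — backtrack.
So H = False.
  then (H | V) forces V = True.
Set U = False.
Set B = True.
  then (~B | ~Q) forces Q = False.
Set M = False.
Set W = False.
Set P = True.
  then (~G | ~P) forces G = False.
All clauses satisfied.

R = True, H = False, U = False, B = True, Q = False, V = True, M = False, W = False, P = True, G = False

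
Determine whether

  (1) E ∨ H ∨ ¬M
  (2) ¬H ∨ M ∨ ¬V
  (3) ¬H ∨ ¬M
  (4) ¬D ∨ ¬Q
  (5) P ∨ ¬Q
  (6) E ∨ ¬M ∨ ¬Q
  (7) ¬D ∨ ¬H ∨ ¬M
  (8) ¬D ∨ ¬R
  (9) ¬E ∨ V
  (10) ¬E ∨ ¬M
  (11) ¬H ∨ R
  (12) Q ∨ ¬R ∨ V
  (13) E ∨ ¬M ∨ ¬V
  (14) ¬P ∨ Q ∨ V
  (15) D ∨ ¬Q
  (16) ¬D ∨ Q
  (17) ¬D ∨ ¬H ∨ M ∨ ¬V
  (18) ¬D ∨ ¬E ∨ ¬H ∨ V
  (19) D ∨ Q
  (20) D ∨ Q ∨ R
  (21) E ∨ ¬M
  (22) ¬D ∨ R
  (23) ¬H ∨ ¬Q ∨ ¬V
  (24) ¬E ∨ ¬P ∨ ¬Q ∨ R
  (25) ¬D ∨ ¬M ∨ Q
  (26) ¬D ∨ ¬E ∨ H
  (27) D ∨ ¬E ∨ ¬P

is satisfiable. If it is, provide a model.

UNSATISFIABLE

Case Q = True:
  (¬D ∨ ¬Q) forces D = False.
  Clause (D ∨ ¬Q) is falsified — contradiction.
Case Q = False:
  (¬D ∨ Q) forces D = False.
  Clause (D ∨ Q) is falsified — contradiction.
Both cases fail, so the formula is unsatisfiable.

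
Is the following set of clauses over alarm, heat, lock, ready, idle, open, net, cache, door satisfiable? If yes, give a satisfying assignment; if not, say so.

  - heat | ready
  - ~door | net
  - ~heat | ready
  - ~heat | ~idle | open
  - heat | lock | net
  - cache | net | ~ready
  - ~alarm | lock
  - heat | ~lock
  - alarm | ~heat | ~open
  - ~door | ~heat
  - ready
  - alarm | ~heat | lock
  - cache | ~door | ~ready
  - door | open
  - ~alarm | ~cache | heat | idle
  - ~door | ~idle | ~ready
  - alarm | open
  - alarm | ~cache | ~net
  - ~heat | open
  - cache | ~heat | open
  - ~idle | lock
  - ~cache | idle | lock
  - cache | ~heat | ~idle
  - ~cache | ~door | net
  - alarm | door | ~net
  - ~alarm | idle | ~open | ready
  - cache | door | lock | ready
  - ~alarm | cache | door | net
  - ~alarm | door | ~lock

Case alarm = True:
  (~alarm | lock) forces lock = True.
  (heat | ~lock) forces heat = True.
  (~heat | ready) forces ready = True.
  (~door | ~heat) forces door = False.
  Clause (~alarm | door | ~lock) is falsified — contradiction.
Case alarm = False:
  (ready) forces ready = True.
  (alarm | open) forces open = True.
  (alarm | ~heat | ~open) forces heat = False.
  (heat | ~lock) forces lock = False.
  (heat | lock | net) forces net = True.
  (alarm | ~cache | ~net) forces cache = False.
  (cache | ~door | ~ready) forces door = False.
  Clause (alarm | door | ~net) is falsified — contradiction.
Both cases fail, so the formula is unsatisfiable.

No satisfying assignment exists.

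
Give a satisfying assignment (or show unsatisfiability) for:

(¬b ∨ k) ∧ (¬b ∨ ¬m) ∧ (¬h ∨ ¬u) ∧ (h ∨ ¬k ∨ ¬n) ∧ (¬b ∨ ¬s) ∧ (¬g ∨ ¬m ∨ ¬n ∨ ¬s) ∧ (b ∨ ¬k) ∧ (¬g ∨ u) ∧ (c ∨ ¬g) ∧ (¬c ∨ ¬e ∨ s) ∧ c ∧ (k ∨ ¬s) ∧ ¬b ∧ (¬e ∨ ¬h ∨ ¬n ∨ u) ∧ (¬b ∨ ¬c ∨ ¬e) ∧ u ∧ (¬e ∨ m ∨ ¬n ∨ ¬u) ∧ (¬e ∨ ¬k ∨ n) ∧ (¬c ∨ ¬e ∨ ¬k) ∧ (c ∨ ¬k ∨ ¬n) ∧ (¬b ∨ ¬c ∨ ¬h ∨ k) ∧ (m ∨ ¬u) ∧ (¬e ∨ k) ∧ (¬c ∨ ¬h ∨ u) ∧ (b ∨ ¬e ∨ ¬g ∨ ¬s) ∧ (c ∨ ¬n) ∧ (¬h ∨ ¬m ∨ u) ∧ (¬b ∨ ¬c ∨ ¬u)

g = False, b = False, h = False, m = True, e = False, u = True, n = True, k = False, s = False, c = True

Unit clause (c) forces c = True.
Unit clause (¬b) forces b = False.
Unit clause (u) forces u = True.
In (m ∨ ¬u) only m is left, so m = True.
In (¬h ∨ ¬u) only ¬h is left, so h = False.
In (b ∨ ¬k) only ¬k is left, so k = False.
In (k ∨ ¬s) only ¬s is left, so s = False.
In (¬e ∨ k) only ¬e is left, so e = False.
Set g = False.
Set n = True.
All clauses satisfied.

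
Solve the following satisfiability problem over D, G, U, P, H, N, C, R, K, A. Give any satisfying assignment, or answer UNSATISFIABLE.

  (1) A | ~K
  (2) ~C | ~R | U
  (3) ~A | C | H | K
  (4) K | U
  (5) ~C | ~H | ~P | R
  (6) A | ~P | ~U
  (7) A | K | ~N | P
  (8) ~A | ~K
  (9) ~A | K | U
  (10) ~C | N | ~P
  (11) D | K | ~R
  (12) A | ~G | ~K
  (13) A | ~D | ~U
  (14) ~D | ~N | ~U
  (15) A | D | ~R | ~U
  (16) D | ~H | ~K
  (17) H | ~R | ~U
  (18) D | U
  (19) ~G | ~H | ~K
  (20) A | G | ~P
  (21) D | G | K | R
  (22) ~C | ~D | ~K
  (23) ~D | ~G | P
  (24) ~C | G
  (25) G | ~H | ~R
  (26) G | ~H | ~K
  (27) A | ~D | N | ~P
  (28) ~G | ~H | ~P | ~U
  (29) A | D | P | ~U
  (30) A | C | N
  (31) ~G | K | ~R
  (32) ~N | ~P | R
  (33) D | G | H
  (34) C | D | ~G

D = True; G = False; U = True; P = False; H = True; N = False; C = False; R = False; K = False; A = True

Set D = True.
Set G = False.
  then (~C | G) forces C = False.
Try U = False:
  (K | U) forces K = True.
  (A | ~K) forces A = True.
  clause (~A | ~K) is falsified — backtrack.
So U = True.
  then (A | ~D | ~U) forces A = True.
  then (~D | ~N | ~U) forces N = False.
  then (~A | ~K) forces K = False.
  then (~A | C | H | K) forces H = True.
  then (G | ~H | ~R) forces R = False.
Set P = False.
All clauses satisfied.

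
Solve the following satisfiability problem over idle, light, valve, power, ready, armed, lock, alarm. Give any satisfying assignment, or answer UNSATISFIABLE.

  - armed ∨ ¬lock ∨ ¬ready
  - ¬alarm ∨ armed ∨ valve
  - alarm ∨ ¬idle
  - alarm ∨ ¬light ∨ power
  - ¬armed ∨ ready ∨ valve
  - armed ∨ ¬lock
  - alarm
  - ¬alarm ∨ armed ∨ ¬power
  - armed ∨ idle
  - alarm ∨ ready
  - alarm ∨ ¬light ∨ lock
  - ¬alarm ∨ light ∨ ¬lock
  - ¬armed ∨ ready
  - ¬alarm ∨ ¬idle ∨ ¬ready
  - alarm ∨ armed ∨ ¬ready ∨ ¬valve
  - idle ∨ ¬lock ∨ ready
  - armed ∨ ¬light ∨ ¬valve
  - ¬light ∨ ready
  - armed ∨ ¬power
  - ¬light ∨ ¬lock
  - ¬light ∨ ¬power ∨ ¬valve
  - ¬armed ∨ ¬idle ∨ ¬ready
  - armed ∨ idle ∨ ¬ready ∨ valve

Unit clause (alarm) forces alarm = True.
Set idle = False.
  then (armed ∨ idle) forces armed = True.
  then (¬armed ∨ ready) forces ready = True.
Set light = True.
  then (¬light ∨ ¬lock) forces lock = False.
Set valve = False.
Set power = False.
All clauses satisfied.

idle = False, light = True, valve = False, power = False, ready = True, armed = True, lock = False, alarm = True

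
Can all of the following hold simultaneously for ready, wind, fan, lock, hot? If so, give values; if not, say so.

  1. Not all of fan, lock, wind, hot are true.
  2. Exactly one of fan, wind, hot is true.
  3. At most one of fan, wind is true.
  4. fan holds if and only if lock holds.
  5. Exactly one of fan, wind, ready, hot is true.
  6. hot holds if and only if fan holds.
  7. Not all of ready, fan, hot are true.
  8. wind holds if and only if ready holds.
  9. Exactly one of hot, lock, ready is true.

Case hot = True:
  (2) with hot=T forces fan = False.
  Constraint (6) is violated (hot=T, fan=F) — contradiction.
Case hot = False:
  (6) with hot=F forces fan = False.
  (2) with fan=F, hot=F forces wind = True.
  (4) with fan=F forces lock = False.
  (5) with wind=T forces ready = False.
  Constraint (8) is violated (wind=T, ready=F) — contradiction.
Both cases fail — unsatisfiable.

The formula is unsatisfiable.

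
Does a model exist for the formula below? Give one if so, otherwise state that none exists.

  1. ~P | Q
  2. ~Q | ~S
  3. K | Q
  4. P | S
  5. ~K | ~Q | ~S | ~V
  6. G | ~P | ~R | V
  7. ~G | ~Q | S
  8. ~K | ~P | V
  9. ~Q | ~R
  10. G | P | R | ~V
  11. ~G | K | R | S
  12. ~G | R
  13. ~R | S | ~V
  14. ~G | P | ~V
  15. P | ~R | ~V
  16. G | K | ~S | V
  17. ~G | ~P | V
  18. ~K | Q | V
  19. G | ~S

Set S = False.
  then (P | S) forces P = True.
  then (~P | Q) forces Q = True.
  then (~G | ~Q | S) forces G = False.
  then (~Q | ~R) forces R = False.
Set V = True.
Set K = False.
All clauses satisfied.

S = False; Q = True; G = False; V = True; K = False; R = False; P = True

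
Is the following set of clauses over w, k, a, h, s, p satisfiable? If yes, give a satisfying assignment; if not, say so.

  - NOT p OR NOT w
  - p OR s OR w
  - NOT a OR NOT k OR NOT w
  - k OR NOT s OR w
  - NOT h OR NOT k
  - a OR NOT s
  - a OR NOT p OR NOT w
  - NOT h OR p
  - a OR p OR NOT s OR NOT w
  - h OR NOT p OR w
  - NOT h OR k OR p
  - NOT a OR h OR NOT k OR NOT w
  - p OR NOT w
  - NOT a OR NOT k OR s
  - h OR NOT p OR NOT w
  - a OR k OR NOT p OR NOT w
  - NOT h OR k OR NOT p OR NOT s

w = False, k = True, a = True, h = False, s = True, p = False

Try w = True:
  (NOT p OR NOT w) forces p = False.
  clause (p OR NOT w) is falsified — backtrack.
So w = False.
Set k = True.
  then (NOT h OR NOT k) forces h = False.
  then (h OR NOT p OR w) forces p = False.
  then (p OR s OR w) forces s = True.
  then (a OR NOT s) forces a = True.
All clauses satisfied.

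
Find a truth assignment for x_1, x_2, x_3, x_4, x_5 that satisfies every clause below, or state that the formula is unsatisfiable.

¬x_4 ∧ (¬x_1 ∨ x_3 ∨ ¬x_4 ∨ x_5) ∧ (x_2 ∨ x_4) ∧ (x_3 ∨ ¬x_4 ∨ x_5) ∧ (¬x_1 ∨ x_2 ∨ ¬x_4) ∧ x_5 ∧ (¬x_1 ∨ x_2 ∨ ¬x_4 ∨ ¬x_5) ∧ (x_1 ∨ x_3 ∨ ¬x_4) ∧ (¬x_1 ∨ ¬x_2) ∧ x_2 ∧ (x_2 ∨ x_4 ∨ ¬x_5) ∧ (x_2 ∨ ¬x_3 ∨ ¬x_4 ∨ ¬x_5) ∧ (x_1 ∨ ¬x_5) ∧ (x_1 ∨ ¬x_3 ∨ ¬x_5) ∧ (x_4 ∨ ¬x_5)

UNSATISFIABLE

Case x_5 = True:
  (¬x_4) forces x_4 = False.
  Clause (x_4 ∨ ¬x_5) is falsified — contradiction.
Case x_5 = False:
  Clause (x_5) is falsified — contradiction.
Both cases fail, so the formula is unsatisfiable.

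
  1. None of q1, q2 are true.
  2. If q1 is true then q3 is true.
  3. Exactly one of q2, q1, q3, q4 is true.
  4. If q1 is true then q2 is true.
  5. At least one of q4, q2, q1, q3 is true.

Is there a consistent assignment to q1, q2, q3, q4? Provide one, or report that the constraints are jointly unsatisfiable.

q1 = False; q2 = False; q3 = False; q4 = True

  (1) {q1, q2}: 0 true — none ✓
  (2) q1=F ⇒ q3: vacuous ✓
  (3) {q2, q1, q3, q4}: 1 true — exactly one ✓
  (4) q1=F ⇒ q2: vacuous ✓
  (5) {q4, q2, q1, q3}: 1 true — at least one ✓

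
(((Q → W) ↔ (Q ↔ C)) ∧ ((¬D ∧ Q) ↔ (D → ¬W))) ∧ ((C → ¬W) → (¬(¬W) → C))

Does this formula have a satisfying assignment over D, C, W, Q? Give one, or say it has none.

D=F; C=F; W=F; Q=T

  ((Q → W) ↔ (Q ↔ C)) ∧ ((¬D ∧ Q) ↔ (D → ¬W)) = True
    (Q → W) ↔ (Q ↔ C) = True
      Q → W = False
      Q ↔ C = False
    (¬D ∧ Q) ↔ (D → ¬W) = True
      ¬D ∧ Q = True
        ¬D = True
      D → ¬W = True
        ¬W = True
  (C → ¬W) → (¬(¬W) → C) = True
    C → ¬W = True
      ¬W = True
    ¬(¬W) → C = True
      ¬(¬W) = False
        ¬W = True
Both conjuncts True, so the formula holds.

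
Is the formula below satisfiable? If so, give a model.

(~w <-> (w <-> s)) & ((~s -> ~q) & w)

s=F, q=F, w=T

  ~w <-> (w <-> s) = True
    ~w = False
    w <-> s = False
  (~s -> ~q) & w = True
    ~s -> ~q = True
      ~s = True
      ~q = True
Both conjuncts True, so the formula holds.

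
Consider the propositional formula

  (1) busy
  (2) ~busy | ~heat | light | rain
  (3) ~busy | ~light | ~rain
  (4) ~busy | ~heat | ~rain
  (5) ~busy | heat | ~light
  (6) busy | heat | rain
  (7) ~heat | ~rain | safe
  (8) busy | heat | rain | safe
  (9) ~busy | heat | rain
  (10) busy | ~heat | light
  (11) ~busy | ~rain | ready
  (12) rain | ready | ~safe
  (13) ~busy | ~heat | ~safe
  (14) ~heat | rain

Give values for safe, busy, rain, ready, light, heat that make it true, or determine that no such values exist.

Unit clause (busy) forces busy = True.
Set safe = False.
Try rain = False:
  (~busy | heat | rain) forces heat = True.
  clause (~heat | rain) is falsified — backtrack.
So rain = True.
  then (~busy | ~light | ~rain) forces light = False.
  then (~busy | ~heat | ~rain) forces heat = False.
  then (~busy | ~rain | ready) forces ready = True.
All clauses satisfied.

safe = False; busy = True; rain = True; ready = True; light = False; heat = False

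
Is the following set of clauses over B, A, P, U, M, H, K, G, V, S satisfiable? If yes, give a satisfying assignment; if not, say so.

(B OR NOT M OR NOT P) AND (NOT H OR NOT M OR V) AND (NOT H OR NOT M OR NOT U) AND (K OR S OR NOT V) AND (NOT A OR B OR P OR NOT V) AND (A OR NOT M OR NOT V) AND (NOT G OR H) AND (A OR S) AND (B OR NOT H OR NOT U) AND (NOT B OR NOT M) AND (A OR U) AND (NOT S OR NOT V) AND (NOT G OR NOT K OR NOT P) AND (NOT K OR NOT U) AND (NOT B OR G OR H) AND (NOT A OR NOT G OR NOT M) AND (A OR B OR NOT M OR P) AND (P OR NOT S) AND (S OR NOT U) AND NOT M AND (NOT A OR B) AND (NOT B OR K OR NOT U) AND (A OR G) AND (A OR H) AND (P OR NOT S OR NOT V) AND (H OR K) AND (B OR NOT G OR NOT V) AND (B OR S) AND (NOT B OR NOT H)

Unsatisfiable — no assignment works.

Case B = True:
  (NOT B OR NOT M) forces M = False.
  (NOT B OR NOT H) forces H = False.
  (NOT G OR H) forces G = False.
  Clause (NOT B OR G OR H) is falsified — contradiction.
Case B = False:
  (NOT M) forces M = False.
  (NOT A OR B) forces A = False.
  (A OR S) forces S = True.
  (A OR U) forces U = True.
  (B OR NOT H OR NOT U) forces H = False.
  Clause (A OR H) is falsified — contradiction.
Both cases fail, so the formula is unsatisfiable.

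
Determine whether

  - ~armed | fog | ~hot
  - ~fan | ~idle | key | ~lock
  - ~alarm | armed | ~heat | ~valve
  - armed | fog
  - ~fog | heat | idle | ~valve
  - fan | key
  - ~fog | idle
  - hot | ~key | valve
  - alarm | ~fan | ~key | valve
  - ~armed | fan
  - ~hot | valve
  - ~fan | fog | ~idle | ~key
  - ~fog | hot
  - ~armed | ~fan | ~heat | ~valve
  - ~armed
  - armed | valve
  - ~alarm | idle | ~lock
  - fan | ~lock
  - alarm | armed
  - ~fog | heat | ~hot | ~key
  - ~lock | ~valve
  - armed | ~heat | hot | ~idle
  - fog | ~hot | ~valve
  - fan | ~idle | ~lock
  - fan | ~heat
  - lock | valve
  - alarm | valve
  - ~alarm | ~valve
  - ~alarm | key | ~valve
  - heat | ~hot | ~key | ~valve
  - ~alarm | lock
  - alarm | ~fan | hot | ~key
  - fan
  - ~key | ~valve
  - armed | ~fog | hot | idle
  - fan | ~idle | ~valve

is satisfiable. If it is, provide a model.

Case armed = True:
  Clause (~armed) is falsified — contradiction.
Case armed = False:
  (armed | fog) forces fog = True.
  (~fog | idle) forces idle = True.
  (~fog | hot) forces hot = True.
  (~hot | valve) forces valve = True.
  (alarm | armed) forces alarm = True.
  Clause (~alarm | ~valve) is falsified — contradiction.
Both cases fail, so the formula is unsatisfiable.

The formula is unsatisfiable.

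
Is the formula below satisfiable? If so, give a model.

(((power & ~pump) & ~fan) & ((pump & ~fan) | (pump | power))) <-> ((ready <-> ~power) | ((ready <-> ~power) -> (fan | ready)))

fan = False; power = True; pump = False; ready = False

  (((power & ~pump) & ~fan) & ((pump & ~fan) | (pump | power))) <-> ((ready <-> ~power) | ((ready <-> ~power) -> (fan | ready))) = True
    ((power & ~pump) & ~fan) & ((pump & ~fan) | (pump | power)) = True
      (power & ~pump) & ~fan = True
        power & ~pump = True
          ~pump = True
        ~fan = True
      (pump & ~fan) | (pump | power) = True
        pump & ~fan = False
          ~fan = True
        pump | power = True
    (ready <-> ~power) | ((ready <-> ~power) -> (fan | ready)) = True
      ready <-> ~power = True
        ~power = False
      (ready <-> ~power) -> (fan | ready) = False
        ready <-> ~power = True
          ~power = False
        fan | ready = False
The formula evaluates to True.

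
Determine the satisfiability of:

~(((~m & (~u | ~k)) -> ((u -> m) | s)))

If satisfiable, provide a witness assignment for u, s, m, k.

u=T; s=F; m=F; k=F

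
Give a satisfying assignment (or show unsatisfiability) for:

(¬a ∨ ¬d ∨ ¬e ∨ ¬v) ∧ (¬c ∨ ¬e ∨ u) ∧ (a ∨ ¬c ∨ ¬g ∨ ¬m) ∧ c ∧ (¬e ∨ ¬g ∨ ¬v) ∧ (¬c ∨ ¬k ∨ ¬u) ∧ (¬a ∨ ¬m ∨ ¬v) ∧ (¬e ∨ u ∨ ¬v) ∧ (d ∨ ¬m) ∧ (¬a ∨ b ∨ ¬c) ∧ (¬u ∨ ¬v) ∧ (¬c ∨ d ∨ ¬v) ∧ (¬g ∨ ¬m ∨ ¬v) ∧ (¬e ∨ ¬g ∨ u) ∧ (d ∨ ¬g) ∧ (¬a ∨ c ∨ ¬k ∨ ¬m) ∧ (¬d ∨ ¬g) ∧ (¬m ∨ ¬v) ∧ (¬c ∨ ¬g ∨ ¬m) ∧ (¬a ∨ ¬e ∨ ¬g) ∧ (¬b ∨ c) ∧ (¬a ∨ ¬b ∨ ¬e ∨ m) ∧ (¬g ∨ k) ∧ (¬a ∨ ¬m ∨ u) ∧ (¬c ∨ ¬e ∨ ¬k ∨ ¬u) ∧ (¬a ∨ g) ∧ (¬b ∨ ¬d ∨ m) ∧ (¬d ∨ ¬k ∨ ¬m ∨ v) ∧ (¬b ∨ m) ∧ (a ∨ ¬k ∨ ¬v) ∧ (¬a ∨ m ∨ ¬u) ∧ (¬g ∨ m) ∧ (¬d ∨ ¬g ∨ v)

Unit clause (c) forces c = True.
Try a = True:
  (¬a ∨ b ∨ ¬c) forces b = True.
  (¬a ∨ g) forces g = True.
  (d ∨ ¬g) forces d = True.
  clause (¬d ∨ ¬g) is falsified — backtrack.
So a = False.
Set d = True.
  then (¬d ∨ ¬g) forces g = False.
Set b = True.
  then (¬b ∨ ¬d ∨ m) forces m = True.
  then (¬m ∨ ¬v) forces v = False.
  then (¬d ∨ ¬k ∨ ¬m ∨ v) forces k = False.
Set e = False.
Set u = True.
All clauses satisfied.

a=F; d=T; b=T; e=F; m=T; v=F; k=F; u=T; c=T; g=F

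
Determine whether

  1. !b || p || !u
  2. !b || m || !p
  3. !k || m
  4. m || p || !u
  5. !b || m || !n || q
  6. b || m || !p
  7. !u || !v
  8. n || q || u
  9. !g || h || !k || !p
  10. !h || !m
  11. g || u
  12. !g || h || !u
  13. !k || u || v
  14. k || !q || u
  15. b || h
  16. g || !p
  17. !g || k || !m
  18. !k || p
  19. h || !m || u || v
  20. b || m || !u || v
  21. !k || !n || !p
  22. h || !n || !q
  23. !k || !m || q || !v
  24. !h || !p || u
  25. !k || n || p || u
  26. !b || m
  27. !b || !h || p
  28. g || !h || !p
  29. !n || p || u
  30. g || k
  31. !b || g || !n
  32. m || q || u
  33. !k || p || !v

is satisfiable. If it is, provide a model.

Unsatisfiable

Case k = True:
  (!k || m) forces m = True.
  (!h || !m) forces h = False.
  (b || h) forces b = True.
  (!k || p) forces p = True.
  (!g || h || !k || !p) forces g = False.
  Clause (g || !p) is falsified — contradiction.
Case k = False:
  (g || k) forces g = True.
  (!g || k || !m) forces m = False.
  (!b || m) forces b = False.
  (b || m || !p) forces p = False.
  (m || p || !u) forces u = False.
  (k || !q || u) forces q = False.
  Clause (m || q || u) is falsified — contradiction.
Both cases fail, so the formula is unsatisfiable.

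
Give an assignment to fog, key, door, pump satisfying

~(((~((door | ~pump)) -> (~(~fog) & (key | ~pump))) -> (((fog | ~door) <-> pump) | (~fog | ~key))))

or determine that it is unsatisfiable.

fog = True; key = True; door = True; pump = False

  ~(((~((door | ~pump)) -> (~(~fog) & (key | ~pump))) -> (((fog | ~door) <-> pump) | (~fog | ~key)))) = True
    (~((door | ~pump)) -> (~(~fog) & (key | ~pump))) -> (((fog | ~door) <-> pump) | (~fog | ~key)) = False
      ~((door | ~pump)) -> (~(~fog) & (key | ~pump)) = True
        ~((door | ~pump)) = False
          door | ~pump = True
            ~pump = True
        ~(~fog) & (key | ~pump) = True
          ~(~fog) = True
            ~fog = False
          key | ~pump = True
            ~pump = True
      ((fog | ~door) <-> pump) | (~fog | ~key) = False
        (fog | ~door) <-> pump = False
          fog | ~door = True
            ~door = False
        ~fog | ~key = False
          ~fog = False
          ~key = False
The formula evaluates to True.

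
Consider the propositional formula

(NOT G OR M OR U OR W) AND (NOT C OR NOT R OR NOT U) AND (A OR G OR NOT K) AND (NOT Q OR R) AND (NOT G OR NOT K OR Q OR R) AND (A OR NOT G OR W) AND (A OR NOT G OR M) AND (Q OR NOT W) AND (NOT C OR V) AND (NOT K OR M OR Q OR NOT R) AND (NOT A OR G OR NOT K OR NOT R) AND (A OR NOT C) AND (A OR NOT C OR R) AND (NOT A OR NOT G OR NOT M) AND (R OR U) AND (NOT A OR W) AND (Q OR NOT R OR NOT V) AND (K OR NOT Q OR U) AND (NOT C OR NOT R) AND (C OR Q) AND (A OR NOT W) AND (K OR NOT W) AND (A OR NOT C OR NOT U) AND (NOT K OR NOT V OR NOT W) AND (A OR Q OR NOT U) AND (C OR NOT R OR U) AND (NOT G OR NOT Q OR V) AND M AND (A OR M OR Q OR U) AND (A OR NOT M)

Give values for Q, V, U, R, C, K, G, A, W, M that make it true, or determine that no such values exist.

No satisfying assignment exists.

Case M = True:
  (A OR NOT M) forces A = True.
  (NOT A OR NOT G OR NOT M) forces G = False.
  (NOT A OR W) forces W = True.
  (Q OR NOT W) forces Q = True.
  (NOT Q OR R) forces R = True.
  (NOT A OR G OR NOT K OR NOT R) forces K = False.
  Clause (K OR NOT W) is falsified — contradiction.
Case M = False:
  Clause (M) is falsified — contradiction.
Both cases fail, so the formula is unsatisfiable.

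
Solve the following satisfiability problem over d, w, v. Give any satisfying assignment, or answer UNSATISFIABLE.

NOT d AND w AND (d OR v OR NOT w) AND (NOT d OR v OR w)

d = False; w = True; v = True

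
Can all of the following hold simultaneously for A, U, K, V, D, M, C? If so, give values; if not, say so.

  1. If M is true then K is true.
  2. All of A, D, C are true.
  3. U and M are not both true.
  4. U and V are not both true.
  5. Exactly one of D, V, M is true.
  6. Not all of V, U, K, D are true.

A = True, U = False, K = True, V = False, D = True, M = False, C = True

  (1) M=F ⇒ K: vacuous ✓
  (2) {A, D, C}: all 3 true ✓
  (3) U=F, M=F — not both ✓
  (4) U=F, V=F — not both ✓
  (5) {D, V, M}: 1 true — exactly one ✓
  (6) {V, U, K, D}: 2/4 true — not all ✓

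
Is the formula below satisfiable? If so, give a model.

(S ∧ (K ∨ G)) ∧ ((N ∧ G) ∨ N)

S=T; K=T; G=F; N=T

  S ∧ (K ∨ G) = True
    K ∨ G = True
  (N ∧ G) ∨ N = True
    N ∧ G = False
Both conjuncts True, so the formula holds.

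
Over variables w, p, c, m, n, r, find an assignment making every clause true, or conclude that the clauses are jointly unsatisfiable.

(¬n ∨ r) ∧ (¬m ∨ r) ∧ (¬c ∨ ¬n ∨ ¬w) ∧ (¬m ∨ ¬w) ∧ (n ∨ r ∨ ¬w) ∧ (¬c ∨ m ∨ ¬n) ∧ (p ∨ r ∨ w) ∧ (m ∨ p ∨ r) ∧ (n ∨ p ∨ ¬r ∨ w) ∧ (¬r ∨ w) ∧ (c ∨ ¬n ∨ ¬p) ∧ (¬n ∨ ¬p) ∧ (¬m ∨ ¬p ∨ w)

w: False, p: True, c: True, m: False, n: False, r: False

Set w = False.
  then (¬r ∨ w) forces r = False.
  then (¬n ∨ r) forces n = False.
  then (¬m ∨ r) forces m = False.
  then (p ∨ r ∨ w) forces p = True.
Set c = True.
All clauses satisfied.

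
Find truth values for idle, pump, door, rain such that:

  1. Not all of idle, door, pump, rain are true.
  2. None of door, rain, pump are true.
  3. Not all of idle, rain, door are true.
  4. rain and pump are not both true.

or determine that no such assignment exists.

idle = True; pump = False; door = False; rain = False

  (1) {idle, door, pump, rain}: 1/4 true — not all ✓
  (2) {door, rain, pump}: 0 true — none ✓
  (3) {idle, rain, door}: 1/3 true — not all ✓
  (4) rain=F, pump=F — not both ✓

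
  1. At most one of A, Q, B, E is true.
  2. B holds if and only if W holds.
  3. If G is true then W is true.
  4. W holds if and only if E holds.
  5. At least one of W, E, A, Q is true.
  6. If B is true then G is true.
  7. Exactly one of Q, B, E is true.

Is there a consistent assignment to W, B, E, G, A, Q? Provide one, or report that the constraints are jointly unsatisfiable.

W=F; B=F; E=F; G=F; A=F; Q=T

  (1) {A, Q, B, E}: 1 true — at most one ✓
  (2) B=F, W=F — same ✓
  (3) G=F ⇒ W: vacuous ✓
  (4) W=F, E=F — same ✓
  (5) {W, E, A, Q}: 1 true — at least one ✓
  (6) B=F ⇒ G: vacuous ✓
  (7) {Q, B, E}: 1 true — exactly one ✓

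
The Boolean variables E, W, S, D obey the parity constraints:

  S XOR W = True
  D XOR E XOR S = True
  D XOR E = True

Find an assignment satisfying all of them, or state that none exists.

E = True, W = True, S = False, D = False

S XOR W = F XOR T = True ✓
D XOR E XOR S = F XOR T XOR F = True ✓
D XOR E = F XOR T = True ✓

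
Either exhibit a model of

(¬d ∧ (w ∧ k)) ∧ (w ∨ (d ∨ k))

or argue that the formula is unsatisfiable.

d: False, k: True, w: True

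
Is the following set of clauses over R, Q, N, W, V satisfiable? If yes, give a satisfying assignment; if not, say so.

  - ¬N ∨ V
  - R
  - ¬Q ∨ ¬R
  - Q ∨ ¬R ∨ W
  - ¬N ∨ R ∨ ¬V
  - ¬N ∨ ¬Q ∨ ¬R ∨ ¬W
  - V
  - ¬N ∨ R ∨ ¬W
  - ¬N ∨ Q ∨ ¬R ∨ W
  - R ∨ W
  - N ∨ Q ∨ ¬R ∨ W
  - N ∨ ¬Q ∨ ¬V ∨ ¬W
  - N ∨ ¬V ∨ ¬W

Unit clause (R) forces R = True.
In (¬Q ∨ ¬R) only ¬Q is left, so Q = False.
In (Q ∨ ¬R ∨ W) only W is left, so W = True.
Unit clause (V) forces V = True.
In (N ∨ ¬V ∨ ¬W) only N is left, so N = True.
All clauses satisfied.

R=T, Q=F, N=T, W=T, V=T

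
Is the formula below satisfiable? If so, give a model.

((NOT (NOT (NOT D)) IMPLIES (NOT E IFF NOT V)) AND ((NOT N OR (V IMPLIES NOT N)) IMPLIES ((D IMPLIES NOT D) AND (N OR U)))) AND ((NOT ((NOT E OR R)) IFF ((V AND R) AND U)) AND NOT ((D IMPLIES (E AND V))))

V = True, R = False, E = False, N = True, D = True, U = True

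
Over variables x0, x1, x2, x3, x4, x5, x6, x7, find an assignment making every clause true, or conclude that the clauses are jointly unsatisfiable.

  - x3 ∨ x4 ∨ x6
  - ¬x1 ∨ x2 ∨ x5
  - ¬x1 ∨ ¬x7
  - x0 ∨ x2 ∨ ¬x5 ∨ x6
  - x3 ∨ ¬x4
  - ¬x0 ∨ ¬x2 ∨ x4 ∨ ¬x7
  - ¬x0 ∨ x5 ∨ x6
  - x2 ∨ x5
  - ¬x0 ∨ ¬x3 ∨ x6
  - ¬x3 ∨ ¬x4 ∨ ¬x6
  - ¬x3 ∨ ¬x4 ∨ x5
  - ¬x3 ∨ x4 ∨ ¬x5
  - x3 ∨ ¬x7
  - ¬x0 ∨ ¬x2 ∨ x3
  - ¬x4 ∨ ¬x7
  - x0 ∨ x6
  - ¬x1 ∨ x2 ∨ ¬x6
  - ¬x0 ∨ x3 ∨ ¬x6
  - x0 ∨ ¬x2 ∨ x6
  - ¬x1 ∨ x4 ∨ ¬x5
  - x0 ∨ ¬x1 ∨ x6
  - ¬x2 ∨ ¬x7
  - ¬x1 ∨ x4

x0 = False, x1 = False, x2 = False, x3 = False, x4 = False, x5 = True, x6 = True, x7 = False

Set x0 = False.
  then (x0 ∨ x6) forces x6 = True.
Try x1 = True:
  (¬x1 ∨ ¬x7) forces x7 = False.
  (¬x1 ∨ x2 ∨ ¬x6) forces x2 = True.
  (¬x1 ∨ x4) forces x4 = True.
  (x3 ∨ ¬x4) forces x3 = True.
  clause (¬x3 ∨ ¬x4 ∨ ¬x6) is falsified — backtrack.
So x1 = False.
Set x2 = False.
  then (x2 ∨ x5) forces x5 = True.
Set x3 = False.
  then (x3 ∨ ¬x4) forces x4 = False.
  then (x3 ∨ ¬x7) forces x7 = False.
All clauses satisfied.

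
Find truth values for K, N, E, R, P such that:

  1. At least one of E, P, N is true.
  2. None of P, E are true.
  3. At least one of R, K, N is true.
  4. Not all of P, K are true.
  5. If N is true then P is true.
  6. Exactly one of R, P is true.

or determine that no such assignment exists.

Unsatisfiable — no assignment works.

Case E = True:
  Constraint (2) is violated (E=T) — contradiction.
Case E = False:
  (2) forces P = False.
  (1) with E=F, P=F forces N = True.
  Constraint (5) is violated (N=T, P=F) — contradiction.
Both cases fail — unsatisfiable.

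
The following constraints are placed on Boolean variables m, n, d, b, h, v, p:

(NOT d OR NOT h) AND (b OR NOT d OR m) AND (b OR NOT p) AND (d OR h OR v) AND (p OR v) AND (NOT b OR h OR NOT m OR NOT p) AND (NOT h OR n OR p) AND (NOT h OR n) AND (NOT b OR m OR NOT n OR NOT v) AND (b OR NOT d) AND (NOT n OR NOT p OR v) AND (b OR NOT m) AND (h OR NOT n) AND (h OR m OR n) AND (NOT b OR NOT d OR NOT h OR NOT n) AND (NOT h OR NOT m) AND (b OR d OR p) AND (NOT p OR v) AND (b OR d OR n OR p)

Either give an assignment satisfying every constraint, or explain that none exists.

m = True, n = False, d = False, b = True, h = False, v = True, p = False

Set m = True.
  then (b OR NOT m) forces b = True.
  then (NOT h OR NOT m) forces h = False.
  then (NOT b OR h OR NOT m OR NOT p) forces p = False.
  then (h OR NOT n) forces n = False.
  then (p OR v) forces v = True.
Set d = False.
All clauses satisfied.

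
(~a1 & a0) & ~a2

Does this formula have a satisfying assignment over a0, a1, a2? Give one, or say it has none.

a0: True, a1: False, a2: False

  ~a1 & a0 = True
    ~a1 = True
  ~a2 = True
Both conjuncts True, so the formula holds.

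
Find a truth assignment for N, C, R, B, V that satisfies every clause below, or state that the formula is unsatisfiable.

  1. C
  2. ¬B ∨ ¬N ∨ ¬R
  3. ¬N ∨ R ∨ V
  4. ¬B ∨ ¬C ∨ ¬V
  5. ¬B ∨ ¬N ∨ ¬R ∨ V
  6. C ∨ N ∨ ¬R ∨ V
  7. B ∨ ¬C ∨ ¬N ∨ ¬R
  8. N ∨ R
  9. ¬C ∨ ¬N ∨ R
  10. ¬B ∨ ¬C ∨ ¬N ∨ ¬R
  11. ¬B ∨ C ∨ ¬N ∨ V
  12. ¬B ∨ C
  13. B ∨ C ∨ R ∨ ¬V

N=F, C=T, R=T, B=T, V=F

Unit clause (C) forces C = True.
Try N = True:
  (¬C ∨ ¬N ∨ R) forces R = True.
  (¬B ∨ ¬N ∨ ¬R) forces B = False.
  clause (B ∨ ¬C ∨ ¬N ∨ ¬R) is falsified — backtrack.
So N = False.
  then (N ∨ R) forces R = True.
Set B = True.
  then (¬B ∨ ¬C ∨ ¬V) forces V = False.
All clauses satisfied.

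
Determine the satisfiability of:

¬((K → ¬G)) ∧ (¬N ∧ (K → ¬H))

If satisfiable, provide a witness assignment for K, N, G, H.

K=T, N=F, G=T, H=F

  ¬((K → ¬G)) = True
    K → ¬G = False
      ¬G = False
  ¬N ∧ (K → ¬H) = True
    ¬N = True
    K → ¬H = True
      ¬H = True
Both conjuncts True, so the formula holds.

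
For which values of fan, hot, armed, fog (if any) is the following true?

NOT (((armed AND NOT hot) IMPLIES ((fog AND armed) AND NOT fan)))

fan: True, hot: False, armed: True, fog: True

  NOT (((armed AND NOT hot) IMPLIES ((fog AND armed) AND NOT fan))) = True
    (armed AND NOT hot) IMPLIES ((fog AND armed) AND NOT fan) = False
      armed AND NOT hot = True
        NOT hot = True
      (fog AND armed) AND NOT fan = False
        fog AND armed = True
        NOT fan = False
The formula evaluates to True.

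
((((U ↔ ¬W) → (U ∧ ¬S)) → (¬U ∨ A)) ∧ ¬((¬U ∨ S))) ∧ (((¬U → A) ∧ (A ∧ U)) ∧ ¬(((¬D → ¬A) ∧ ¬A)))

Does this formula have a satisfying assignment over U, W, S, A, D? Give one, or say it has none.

U=T, W=F, S=F, A=T, D=T

  (((U ↔ ¬W) → (U ∧ ¬S)) → (¬U ∨ A)) ∧ ¬((¬U ∨ S)) = True
    ((U ↔ ¬W) → (U ∧ ¬S)) → (¬U ∨ A) = True
      (U ↔ ¬W) → (U ∧ ¬S) = True
        U ↔ ¬W = True
          ¬W = True
        U ∧ ¬S = True
          ¬S = True
      ¬U ∨ A = True
        ¬U = False
    ¬((¬U ∨ S)) = True
      ¬U ∨ S = False
        ¬U = False
  ((¬U → A) ∧ (A ∧ U)) ∧ ¬(((¬D → ¬A) ∧ ¬A)) = True
    (¬U → A) ∧ (A ∧ U) = True
      ¬U → A = True
        ¬U = False
      A ∧ U = True
    ¬(((¬D → ¬A) ∧ ¬A)) = True
      (¬D → ¬A) ∧ ¬A = False
        ¬D → ¬A = True
          ¬D = False
          ¬A = False
        ¬A = False
Both conjuncts True, so the formula holds.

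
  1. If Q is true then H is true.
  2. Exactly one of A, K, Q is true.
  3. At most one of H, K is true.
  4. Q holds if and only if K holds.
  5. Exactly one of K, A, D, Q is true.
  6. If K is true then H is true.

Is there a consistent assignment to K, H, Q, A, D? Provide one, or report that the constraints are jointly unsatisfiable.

K = False, H = True, Q = False, A = True, D = False

  (1) Q=F ⇒ H: vacuous ✓
  (2) {A, K, Q}: 1 true — exactly one ✓
  (3) {H, K}: 1 true — at most one ✓
  (4) Q=F, K=F — same ✓
  (5) {K, A, D, Q}: 1 true — exactly one ✓
  (6) K=F ⇒ H: vacuous ✓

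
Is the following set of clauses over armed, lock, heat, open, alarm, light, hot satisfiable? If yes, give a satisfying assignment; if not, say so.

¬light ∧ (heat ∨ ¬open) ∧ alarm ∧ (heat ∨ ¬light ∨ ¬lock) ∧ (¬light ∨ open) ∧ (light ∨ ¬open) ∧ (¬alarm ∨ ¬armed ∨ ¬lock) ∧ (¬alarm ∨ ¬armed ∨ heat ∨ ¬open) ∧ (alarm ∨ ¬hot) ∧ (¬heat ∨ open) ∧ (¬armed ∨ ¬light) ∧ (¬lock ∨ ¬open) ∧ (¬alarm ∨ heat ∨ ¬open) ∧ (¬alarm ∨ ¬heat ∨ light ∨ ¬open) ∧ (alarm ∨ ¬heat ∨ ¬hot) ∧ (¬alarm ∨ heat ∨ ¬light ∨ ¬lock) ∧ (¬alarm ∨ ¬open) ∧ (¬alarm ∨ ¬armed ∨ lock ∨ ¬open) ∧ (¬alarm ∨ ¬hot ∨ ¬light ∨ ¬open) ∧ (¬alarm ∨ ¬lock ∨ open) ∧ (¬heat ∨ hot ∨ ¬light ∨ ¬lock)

Unit clause (¬light) forces light = False.
Unit clause (alarm) forces alarm = True.
In (light ∨ ¬open) only ¬open is left, so open = False.
In (¬heat ∨ open) only ¬heat is left, so heat = False.
In (¬alarm ∨ ¬lock ∨ open) only ¬lock is left, so lock = False.
Set armed = False.
Set hot = False.
All clauses satisfied.

armed = False; lock = False; heat = False; open = False; alarm = True; light = False; hot = False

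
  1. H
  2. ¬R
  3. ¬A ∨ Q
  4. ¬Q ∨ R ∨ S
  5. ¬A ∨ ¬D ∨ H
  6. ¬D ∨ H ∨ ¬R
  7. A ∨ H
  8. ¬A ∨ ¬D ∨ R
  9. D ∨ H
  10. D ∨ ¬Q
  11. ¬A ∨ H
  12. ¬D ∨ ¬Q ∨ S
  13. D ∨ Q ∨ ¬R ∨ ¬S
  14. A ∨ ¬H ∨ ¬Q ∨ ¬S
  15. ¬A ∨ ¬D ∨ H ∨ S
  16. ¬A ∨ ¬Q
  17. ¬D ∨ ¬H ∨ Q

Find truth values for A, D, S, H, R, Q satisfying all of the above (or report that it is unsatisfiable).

Unit clause (H) forces H = True.
Unit clause (¬R) forces R = False.
Try A = True:
  (¬A ∨ Q) forces Q = True.
  clause (¬A ∨ ¬Q) is falsified — backtrack.
So A = False.
Set D = False.
  then (D ∨ ¬Q) forces Q = False.
Set S = True.
All clauses satisfied.

A = False, D = False, S = True, H = True, R = False, Q = False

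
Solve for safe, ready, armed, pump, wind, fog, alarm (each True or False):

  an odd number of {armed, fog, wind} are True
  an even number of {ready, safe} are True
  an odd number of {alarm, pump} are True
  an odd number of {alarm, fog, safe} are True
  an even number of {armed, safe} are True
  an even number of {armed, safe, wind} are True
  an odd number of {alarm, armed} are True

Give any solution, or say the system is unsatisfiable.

safe: True, ready: True, armed: True, pump: True, wind: False, fog: False, alarm: False

{armed, fog, wind}: 1 true → odd ✓
{ready, safe}: 2 true → even ✓
{alarm, pump}: 1 true → odd ✓
{alarm, fog, safe}: 1 true → odd ✓
{armed, safe}: 2 true → even ✓
{armed, safe, wind}: 2 true → even ✓
{alarm, armed}: 1 true → odd ✓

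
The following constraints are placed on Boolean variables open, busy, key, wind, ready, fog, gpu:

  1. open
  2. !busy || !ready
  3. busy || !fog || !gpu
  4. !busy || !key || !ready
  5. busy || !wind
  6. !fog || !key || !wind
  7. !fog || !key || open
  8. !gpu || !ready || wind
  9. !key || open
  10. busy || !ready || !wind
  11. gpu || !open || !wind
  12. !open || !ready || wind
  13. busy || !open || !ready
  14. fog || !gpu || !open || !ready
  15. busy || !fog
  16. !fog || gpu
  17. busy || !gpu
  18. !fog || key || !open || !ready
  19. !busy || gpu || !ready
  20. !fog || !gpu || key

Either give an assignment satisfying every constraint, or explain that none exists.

open = True; busy = True; key = False; wind = True; ready = False; fog = False; gpu = True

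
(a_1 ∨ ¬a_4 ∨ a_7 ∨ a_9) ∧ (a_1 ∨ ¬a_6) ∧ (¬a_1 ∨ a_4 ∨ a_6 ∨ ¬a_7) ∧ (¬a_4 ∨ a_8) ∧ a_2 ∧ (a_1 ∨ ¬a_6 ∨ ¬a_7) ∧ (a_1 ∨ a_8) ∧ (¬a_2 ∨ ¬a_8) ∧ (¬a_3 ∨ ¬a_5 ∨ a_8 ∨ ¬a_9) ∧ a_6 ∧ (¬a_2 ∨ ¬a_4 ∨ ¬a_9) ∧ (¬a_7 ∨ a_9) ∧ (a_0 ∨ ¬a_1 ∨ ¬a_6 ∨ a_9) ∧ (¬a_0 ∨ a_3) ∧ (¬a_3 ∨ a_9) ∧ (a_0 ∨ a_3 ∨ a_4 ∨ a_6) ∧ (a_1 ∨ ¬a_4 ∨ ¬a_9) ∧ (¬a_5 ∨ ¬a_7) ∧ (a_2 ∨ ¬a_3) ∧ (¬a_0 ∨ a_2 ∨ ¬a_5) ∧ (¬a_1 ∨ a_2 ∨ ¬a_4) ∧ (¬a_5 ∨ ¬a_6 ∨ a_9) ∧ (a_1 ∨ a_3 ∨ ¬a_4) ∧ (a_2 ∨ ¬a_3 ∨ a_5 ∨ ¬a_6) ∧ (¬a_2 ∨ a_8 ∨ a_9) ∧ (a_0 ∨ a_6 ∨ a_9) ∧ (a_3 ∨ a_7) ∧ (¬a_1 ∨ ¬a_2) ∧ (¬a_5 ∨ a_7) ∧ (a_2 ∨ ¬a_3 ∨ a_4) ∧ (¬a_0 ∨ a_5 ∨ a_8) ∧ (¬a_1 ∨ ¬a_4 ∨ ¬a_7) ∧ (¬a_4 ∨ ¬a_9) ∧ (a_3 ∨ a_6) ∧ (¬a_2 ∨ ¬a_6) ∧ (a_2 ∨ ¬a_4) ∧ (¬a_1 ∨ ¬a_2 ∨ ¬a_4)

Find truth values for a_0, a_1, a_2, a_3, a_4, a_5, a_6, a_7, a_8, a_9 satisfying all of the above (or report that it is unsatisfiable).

Unsatisfiable — no assignment works.

Case a_1 = True:
  (a_2) forces a_2 = True.
  Clause (¬a_1 ∨ ¬a_2) is falsified — contradiction.
Case a_1 = False:
  (a_1 ∨ ¬a_6) forces a_6 = False.
  Clause (a_6) is falsified — contradiction.
Both cases fail, so the formula is unsatisfiable.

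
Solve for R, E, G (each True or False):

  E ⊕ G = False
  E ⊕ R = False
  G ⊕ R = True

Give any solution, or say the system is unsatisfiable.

Unsatisfiable

Adding constraints 1, 2, 3 mod 2: every variable appears an even number of times on the left, so the left side is 0.
But the right sides sum to 1 (mod 2). 0 ≠ 1 — the system is inconsistent.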